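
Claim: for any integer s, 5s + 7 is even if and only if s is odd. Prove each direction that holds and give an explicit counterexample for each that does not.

[⇒] Suppose 5s + 7 is even. Since 5 is odd, 5s and s have the same parity, so 5s + 7 ≡ s + 7 (mod 2). As 7 is odd, 5s + 7 is even exactly when s is odd. Thus s is odd.

[⇐] Conversely, suppose s is odd; write s = 2j + 1. Then 5s + 7 = 5·(2j + 1) + 7 = 2·5j + 12, which is even.

Both directions hold; the statement is true.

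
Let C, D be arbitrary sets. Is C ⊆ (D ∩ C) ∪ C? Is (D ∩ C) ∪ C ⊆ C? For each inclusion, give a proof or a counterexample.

Both inclusions hold; the sets are equal.

(⟹) Let x ∈ C. Then either x ∈ C and x ∉ D; or x ∈ C ∩ D. In each case x ∈ (D ∩ C) ∪ C, so C ⊆ (D ∩ C) ∪ C.

(⟸) Let x ∈ (D ∩ C) ∪ C. Then either x ∈ C and x ∉ D; or x ∈ C ∩ D. In each case x ∈ C, so (D ∩ C) ∪ C ⊆ C.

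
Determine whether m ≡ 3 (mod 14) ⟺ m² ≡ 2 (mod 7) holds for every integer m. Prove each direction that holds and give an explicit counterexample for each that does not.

Forward direction. Suppose m ≡ 3 (mod 14). Then m² ≡ 3² = 9 (mod 14), and since 7 ∣ 14, also m² ≡ 2 (mod 7).

Converse. This fails: take m = 4. Then 4² = 16 ≡ 2 (mod 7), yet 4 ≡ 4 (mod 14), not 3.

Only the forward direction holds.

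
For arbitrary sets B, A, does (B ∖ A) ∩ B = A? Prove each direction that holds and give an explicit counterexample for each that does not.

Both inclusions fail.

(⊆) This inclusion fails. Take B = {1}, A = ∅; then 1 ∈ (B ∖ A) ∩ B but 1 ∉ A.

(⊇) This inclusion fails. Take B = ∅, A = {1}; then 1 ∈ A but 1 ∉ (B ∖ A) ∩ B.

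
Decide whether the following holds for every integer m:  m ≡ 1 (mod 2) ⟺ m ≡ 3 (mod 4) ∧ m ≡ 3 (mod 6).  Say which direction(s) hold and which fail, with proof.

(←) If m ≡ 3 (mod 4) and m ≡ 3 (mod 6), then by the Chinese remainder theorem m ≡ 3 (mod 12). Since 3 ≡ 1 (mod 2) and 2 ∣ 12, we get m ≡ 1 (mod 2).

(→) This fails: m = 1 gives 1 ≡ 1 (mod 2) but 1 ≡ 1 (mod 4), so the conjunction on the right does not hold.

Not equivalent: only (⇐) holds.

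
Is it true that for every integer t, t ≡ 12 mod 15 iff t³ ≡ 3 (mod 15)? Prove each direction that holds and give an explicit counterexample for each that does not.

[⇒] Suppose t ≡ 12 mod 15. Write t = 15j + 12. Then (15j + 12)³ = 3375j³ + 8100j² + 6480j + 1728 = 15(225j³ + 540j² + 432j + 115) + 3, so t³ ≡ 3 (mod 15).

[⇐] Conversely, suppose t³ ≡ 3 (mod 15). The only residue r in {0, …, 14} with r³ ≡ 3 (mod 15) is r = 12, so t ≡ 12 (mod 15).

Both directions hold.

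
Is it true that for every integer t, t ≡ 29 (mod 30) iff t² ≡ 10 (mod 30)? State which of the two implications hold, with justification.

Neither implication holds.

[⇒] This fails: take t = 29. Then 29 ≡ 29 (mod 30), but 29² = 841 ≡ 1 (mod 30), not 10.

[⇐] This fails: take t = 10. Then 10² = 100 ≡ 10 (mod 30), yet 10 ≡ 10 (mod 30), not 29.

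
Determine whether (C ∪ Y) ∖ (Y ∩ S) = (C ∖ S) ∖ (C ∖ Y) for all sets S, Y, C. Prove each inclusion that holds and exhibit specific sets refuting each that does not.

The sets are not equal: only the reverse inclusion holds.

(⊆) This inclusion fails. Take S = ∅, Y = {1}, C = ∅; then 1 ∈ (C ∪ Y) ∖ (Y ∩ S) but 1 ∉ (C ∖ S) ∖ (C ∖ Y).

(⊇) Let x ∈ (C ∖ S) ∖ (C ∖ Y). Then x ∈ Y ∩ C and x ∉ S, from which x ∈ (C ∪ Y) ∖ (Y ∩ S).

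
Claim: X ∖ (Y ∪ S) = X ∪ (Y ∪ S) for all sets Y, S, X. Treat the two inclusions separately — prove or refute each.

The sets are not equal: only the forward inclusion holds.

Forward inclusion. Let x ∈ X ∖ (Y ∪ S). Then x ∈ X and x ∉ Y, S, from which x ∈ X ∪ (Y ∪ S).

Reverse inclusion. This inclusion fails. Take Y = {1}, S = ∅, X = ∅; then 1 ∈ X ∪ (Y ∪ S) but 1 ∉ X ∖ (Y ∪ S).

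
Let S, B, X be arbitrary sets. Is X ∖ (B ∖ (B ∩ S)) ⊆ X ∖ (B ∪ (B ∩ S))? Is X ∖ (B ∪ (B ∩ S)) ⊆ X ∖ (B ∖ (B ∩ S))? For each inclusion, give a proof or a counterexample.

(⊆) This inclusion fails. Take S = {1}, B = {1}, X = {1}; then 1 ∈ X ∖ (B ∖ (B ∩ S)) but 1 ∉ X ∖ (B ∪ (B ∩ S)).

(⊇) Let x ∈ X ∖ (B ∪ (B ∩ S)). Then either x ∈ X and x ∉ S, B; or x ∈ S ∩ X and x ∉ B. In each case x ∈ X ∖ (B ∖ (B ∩ S)), so X ∖ (B ∪ (B ∩ S)) ⊆ X ∖ (B ∖ (B ∩ S)).

The sets are not equal: only the reverse inclusion holds.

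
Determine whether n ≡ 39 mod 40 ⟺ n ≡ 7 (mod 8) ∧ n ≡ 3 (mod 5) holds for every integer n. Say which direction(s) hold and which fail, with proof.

(⟹) This fails: n = 39 gives 39 ≡ 39 (mod 40) but 39 ≡ 4 (mod 5), so the conjunction on the right does not hold.

(⟸) This fails: n = 23 satisfies both congruences on the right (23 ≡ 7 mod 8 and 23 ≡ 3 mod 5) yet 23 ≡ 23 (mod 40), not 39.

Neither direction holds.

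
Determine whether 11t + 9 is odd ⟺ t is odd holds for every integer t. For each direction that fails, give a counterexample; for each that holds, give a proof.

[⇒] This fails: t = 4 gives 11t + 9 = 53, which is odd, but 4 is even, not odd.

[⇐] This also fails: t = 5 is odd, but 11t + 9 = 64 is even, not odd.

Neither direction holds.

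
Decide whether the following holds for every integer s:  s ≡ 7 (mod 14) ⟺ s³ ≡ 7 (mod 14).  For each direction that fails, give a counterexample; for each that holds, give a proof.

(⇒) Suppose s ≡ 7 (mod 14). Write s = 14j + 7. Then (14j + 7)³ = 2744j³ + 4116j² + 2058j + 343 = 14(196j³ + 294j² + 147j + 24) + 7, so s³ ≡ 7 (mod 14).

(⇐) Conversely, suppose s³ ≡ 7 (mod 14). The only residue r in {0, …, 13} with r³ ≡ 7 (mod 14) is r = 7, so s ≡ 7 (mod 14).

The biconditional holds.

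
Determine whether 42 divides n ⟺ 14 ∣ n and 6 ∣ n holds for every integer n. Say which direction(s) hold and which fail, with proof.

Forward direction. If 42 ∣ n, write n = 42q. Since 42 = 3·14, n = 14·(3q), so 14 ∣ n; and since 42 = 7·6, n = 6·(7q), so 6 ∣ n.

Converse. Suppose 14 ∣ n and 6 ∣ n. Any common multiple of 14 and 6 is a multiple of their lcm; here lcm(14, 6) = 14·6/gcd(14, 6) = 84/2 = 42, so 42 ∣ n.

Equivalent; both directions hold.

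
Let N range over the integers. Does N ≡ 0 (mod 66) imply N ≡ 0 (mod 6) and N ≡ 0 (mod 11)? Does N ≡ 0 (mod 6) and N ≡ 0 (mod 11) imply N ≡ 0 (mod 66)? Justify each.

Both implications hold.

(→) Suppose N ≡ 0 (mod 66); write N = 66j + 0. Since 6 ∣ 66, reducing mod 6 gives N ≡ 0 (mod 6); since 11 ∣ 66, reducing mod 11 gives N ≡ 0 (mod 11).

(←) Conversely, if N ≡ 0 (mod 6) and N ≡ 0 (mod 11), then by the Chinese remainder theorem N ≡ 0 (mod 66). This is exactly N ≡ 0 (mod 66).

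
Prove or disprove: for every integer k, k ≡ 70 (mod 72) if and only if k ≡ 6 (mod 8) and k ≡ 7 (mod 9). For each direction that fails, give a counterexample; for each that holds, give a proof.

Forward direction. Suppose k ≡ 70 (mod 72); write k = 72j + 70. Since 8 ∣ 72, reducing mod 8 gives k ≡ 70 ≡ 6 (mod 8); since 9 ∣ 72, reducing mod 9 gives k ≡ 70 ≡ 7 (mod 9).

Converse. If k ≡ 6 (mod 8) and k ≡ 7 (mod 9), then by the Chinese remainder theorem k ≡ 70 (mod 72). This is exactly k ≡ 70 (mod 72).

Both directions hold.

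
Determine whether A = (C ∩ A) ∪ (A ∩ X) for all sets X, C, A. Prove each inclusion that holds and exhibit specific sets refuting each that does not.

The sets are not equal: only the reverse inclusion holds.

(⊆) This inclusion fails. Take X = ∅, C = ∅, A = {1}; then 1 ∈ A but 1 ∉ (C ∩ A) ∪ (A ∩ X).

(⊇) Let x ∈ (C ∩ A) ∪ (A ∩ X). Then either x ∈ X ∩ A and x ∉ C; or x ∈ C ∩ A and x ∉ X; or x ∈ X ∩ C ∩ A. In each case x ∈ A, so (C ∩ A) ∪ (A ∩ X) ⊆ A.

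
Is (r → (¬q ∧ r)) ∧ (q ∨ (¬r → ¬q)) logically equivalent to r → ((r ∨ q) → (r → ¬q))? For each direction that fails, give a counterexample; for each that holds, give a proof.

(⟹) Assume the antecedent. If q is true, the antecedent forces (q = T, r = F), and r → ((r ∨ q) → (r → ¬q)) holds there. If q is false, r → ((r ∨ q) → (r → ¬q)) reduces to true regardless of the other variables. Either way r → ((r ∨ q) → (r → ¬q)) holds.

(⟸) Assume the antecedent. If q is true, the antecedent forces (q = T, r = F), and the consequent holds there. If q is false, the consequent reduces to true regardless of the other variables. Either way the consequent holds.

The biconditional holds.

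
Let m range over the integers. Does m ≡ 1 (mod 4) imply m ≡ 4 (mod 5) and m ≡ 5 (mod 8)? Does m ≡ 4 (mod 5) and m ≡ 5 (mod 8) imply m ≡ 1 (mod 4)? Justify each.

Forward direction. This fails: m = 1 gives 1 ≡ 1 (mod 4) but 1 ≡ 1 (mod 5), so the conjunction on the right does not hold.

Converse. If m ≡ 4 (mod 5) and m ≡ 5 (mod 8), then by the Chinese remainder theorem m ≡ 29 (mod 40). Since 29 ≡ 1 (mod 4) and 4 ∣ 40, we get m ≡ 1 (mod 4).

The forward direction fails; the converse holds.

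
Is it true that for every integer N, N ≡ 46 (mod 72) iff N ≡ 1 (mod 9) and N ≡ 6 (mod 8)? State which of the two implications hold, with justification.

Forward direction. Suppose N ≡ 46 (mod 72); write N = 72j + 46. Since 9 ∣ 72, reducing mod 9 gives N ≡ 46 ≡ 1 (mod 9); since 8 ∣ 72, reducing mod 8 gives N ≡ 46 ≡ 6 (mod 8).

Converse. If N ≡ 1 (mod 9) and N ≡ 6 (mod 8), then by the Chinese remainder theorem N ≡ 46 (mod 72). This is exactly N ≡ 46 (mod 72).

Equivalent; both directions hold.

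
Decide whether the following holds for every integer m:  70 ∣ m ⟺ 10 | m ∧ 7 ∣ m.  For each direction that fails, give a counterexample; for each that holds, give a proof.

The biconditional holds.

[⇐] Suppose 10 ∣ m and 7 ∣ m. Any common multiple of 10 and 7 is a multiple of their lcm; here gcd(10, 7) = 1, so lcm(10, 7) = 10·7 = 70, so 70 ∣ m.

[⇒] If 70 ∣ m, write m = 70q. Since 70 = 7·10, m = 10·(7q), so 10 ∣ m; and since 70 = 10·7, m = 7·(10q), so 7 ∣ m.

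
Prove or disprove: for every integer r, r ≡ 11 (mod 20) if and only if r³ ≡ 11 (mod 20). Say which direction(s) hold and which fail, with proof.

Both implications hold.

Forward direction. Suppose r ≡ 11 (mod 20). Write r = 20j + 11. Then (20j + 11)³ = 8000j³ + 13200j² + 7260j + 1331 = 20(400j³ + 660j² + 363j + 66) + 11, so r³ ≡ 11 (mod 20).

Converse. Suppose r³ ≡ 11 (mod 20). The only residue r in {0, …, 19} with r³ ≡ 11 (mod 20) is r = 11, so r ≡ 11 (mod 20).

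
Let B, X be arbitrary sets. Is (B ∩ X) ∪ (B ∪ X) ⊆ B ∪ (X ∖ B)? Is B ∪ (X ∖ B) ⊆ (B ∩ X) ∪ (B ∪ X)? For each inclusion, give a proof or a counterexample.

(⟸) Let x ∈ B ∪ (X ∖ B). Then either x ∈ B and x ∉ X; or x ∈ X and x ∉ B; or x ∈ B ∩ X. In each case x ∈ (B ∩ X) ∪ (B ∪ X), so B ∪ (X ∖ B) ⊆ (B ∩ X) ∪ (B ∪ X).

(⟹) Let x ∈ (B ∩ X) ∪ (B ∪ X). Then either x ∈ B and x ∉ X; or x ∈ X and x ∉ B; or x ∈ B ∩ X. In each case x ∈ B ∪ (X ∖ B), so (B ∩ X) ∪ (B ∪ X) ⊆ B ∪ (X ∖ B).

The two sets are equal.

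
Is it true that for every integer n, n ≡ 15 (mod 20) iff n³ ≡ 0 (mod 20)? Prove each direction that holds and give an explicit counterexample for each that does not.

Both directions fail.

(⟹) This fails: take n = 15. Then 15 ≡ 15 (mod 20), but 15³ = 3375 ≡ 15 (mod 20), not 0.

(⟸) This fails: take n = 0. Then 0³ = 0 ≡ 0 (mod 20), yet 0 ≡ 0 (mod 20), not 15.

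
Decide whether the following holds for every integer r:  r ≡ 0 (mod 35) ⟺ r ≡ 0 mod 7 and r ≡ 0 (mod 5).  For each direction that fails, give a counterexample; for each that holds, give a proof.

(⇒) Suppose r ≡ 0 (mod 35); write r = 35j + 0. Since 7 ∣ 35, reducing mod 7 gives r ≡ 0 (mod 7); since 5 ∣ 35, reducing mod 5 gives r ≡ 0 (mod 5).

(⇐) Conversely, if r ≡ 0 (mod 7) and r ≡ 0 (mod 5), then by the Chinese remainder theorem r ≡ 0 (mod 35). This is exactly r ≡ 0 (mod 35).

Both directions hold; the statement is true.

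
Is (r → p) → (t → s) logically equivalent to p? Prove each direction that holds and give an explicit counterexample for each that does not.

(⇒) This fails. Under p = F, r = F, s = F, t = F, the left side is true but the right side is false.

(⇐) This fails. Under p = T, r = F, s = F, t = T, the left side is false but the right side is true.

Neither direction holds.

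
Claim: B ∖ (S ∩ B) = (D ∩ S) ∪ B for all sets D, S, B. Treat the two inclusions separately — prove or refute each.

Only the forward inclusion holds.

Reverse inclusion. This inclusion fails. Take D = {1}, S = {1}, B = ∅; then 1 ∈ (D ∩ S) ∪ B but 1 ∉ B ∖ (S ∩ B).

Forward inclusion. Let x ∈ B ∖ (S ∩ B). Then either x ∈ B and x ∉ D, S; or x ∈ D ∩ B and x ∉ S. In each case x ∈ (D ∩ S) ∪ B, so B ∖ (S ∩ B) ⊆ (D ∩ S) ∪ B.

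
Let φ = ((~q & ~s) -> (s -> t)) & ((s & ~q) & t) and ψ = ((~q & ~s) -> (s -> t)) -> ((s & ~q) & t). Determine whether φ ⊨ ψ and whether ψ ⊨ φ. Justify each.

(⟸) Assume the antecedent. If s is true, the antecedent forces (s = T, q = F, t = T), and the consequent holds there. If s is false, the antecedent cannot hold. Either way the consequent holds.

(⟹) Assume the antecedent. If s is true, the antecedent forces (s = T, q = F, t = T), and the consequent holds there. If s is false, the antecedent cannot hold. Either way the consequent holds.

Both directions hold.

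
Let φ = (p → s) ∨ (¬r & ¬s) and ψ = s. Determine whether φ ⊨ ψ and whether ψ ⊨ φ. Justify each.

Only the converse holds.

Converse. Assume the antecedent. If s is true, (p → s) ∨ (¬r & ¬s) reduces to true regardless of the other variables. If s is false, the antecedent cannot hold. Either way (p → s) ∨ (¬r & ¬s) holds.

Forward direction. This fails. Under s = F, r = F, p = F, the left side is true but the right side is false.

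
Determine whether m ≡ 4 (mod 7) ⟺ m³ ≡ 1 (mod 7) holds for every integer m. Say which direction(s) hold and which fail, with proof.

(←) This fails: take m = 1. Then 1³ = 1 ≡ 1 (mod 7), yet 1 ≡ 1 (mod 7), not 4.

(→) Suppose m ≡ 4 (mod 7). Write m = 7j + 4. Then (7j + 4)³ = 343j³ + 588j² + 336j + 64 = 7(49j³ + 84j² + 48j + 9) + 1, so m³ ≡ 1 (mod 7).

Only the forward direction holds.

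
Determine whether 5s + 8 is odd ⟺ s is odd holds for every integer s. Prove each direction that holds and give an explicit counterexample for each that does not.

Forward direction. Suppose 5s + 8 is odd. Since 5 is odd, 5s and s have the same parity, so 5s + 8 ≡ s + 8 (mod 2). As 8 is even, 5s + 8 is odd exactly when s is odd. Thus s is odd.

Converse. Suppose s is odd; write s = 2j + 1. Then 5s + 8 = 5·(2j + 1) + 8 = 2·5j + 13, which is odd.

The biconditional holds.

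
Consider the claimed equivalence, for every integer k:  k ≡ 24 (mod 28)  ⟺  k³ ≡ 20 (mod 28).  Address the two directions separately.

(⟹) Suppose k ≡ 24 (mod 28). Write k = 28j + 24. Then (28j + 24)³ = 21952j³ + 56448j² + 48384j + 13824 = 28(784j³ + 2016j² + 1728j + 493) + 20, so k³ ≡ 20 (mod 28).

(⟸) This fails: take k = 6. Then 6³ = 216 ≡ 20 (mod 28), yet 6 ≡ 6 (mod 28), not 24.

(⇒) holds; (⇐) fails.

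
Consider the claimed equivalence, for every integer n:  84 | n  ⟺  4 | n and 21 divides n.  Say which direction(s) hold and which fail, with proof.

(⇒) If 84 ∣ n, write n = 84q. Since 84 = 21·4, n = 4·(21q), so 4 ∣ n; and since 84 = 4·21, n = 21·(4q), so 21 ∣ n.

(⇐) Suppose 4 ∣ n and 21 ∣ n. Any common multiple of 4 and 21 is a multiple of their lcm; here gcd(4, 21) = 1, so lcm(4, 21) = 4·21 = 84, so 84 ∣ n.

Equivalent; both directions hold.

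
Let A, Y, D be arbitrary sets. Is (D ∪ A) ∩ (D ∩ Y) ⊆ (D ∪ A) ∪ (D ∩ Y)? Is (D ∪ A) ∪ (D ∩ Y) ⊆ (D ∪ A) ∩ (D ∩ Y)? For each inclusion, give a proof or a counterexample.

(⊆) holds; (⊇) fails.

(⟹) Let x ∈ (D ∪ A) ∩ (D ∩ Y). Then either x ∈ Y ∩ D and x ∉ A; or x ∈ A ∩ Y ∩ D. In each case x ∈ (D ∪ A) ∪ (D ∩ Y), so (D ∪ A) ∩ (D ∩ Y) ⊆ (D ∪ A) ∪ (D ∩ Y).

(⟸) This inclusion fails. Take A = {1}, Y = ∅, D = ∅; then 1 ∈ (D ∪ A) ∪ (D ∩ Y) but 1 ∉ (D ∪ A) ∩ (D ∩ Y).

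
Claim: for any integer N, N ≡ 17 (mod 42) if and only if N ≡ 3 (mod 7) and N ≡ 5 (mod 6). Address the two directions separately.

(→) Suppose N ≡ 17 (mod 42); write N = 42j + 17. Since 7 ∣ 42, reducing mod 7 gives N ≡ 17 ≡ 3 (mod 7); since 6 ∣ 42, reducing mod 6 gives N ≡ 17 ≡ 5 (mod 6).

(←) Conversely, if N ≡ 3 (mod 7) and N ≡ 5 (mod 6), then by the Chinese remainder theorem N ≡ 17 (mod 42). This is exactly N ≡ 17 (mod 42).

Both directions hold; the statement is true.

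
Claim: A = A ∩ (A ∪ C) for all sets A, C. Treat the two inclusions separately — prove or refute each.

(⊆) Let x ∈ A. Then either x ∈ A and x ∉ C; or x ∈ A ∩ C. In each case x ∈ A ∩ (A ∪ C), so A ⊆ A ∩ (A ∪ C).

(⊇) Let x ∈ A ∩ (A ∪ C). Then either x ∈ A and x ∉ C; or x ∈ A ∩ C. In each case x ∈ A, so A ∩ (A ∪ C) ⊆ A.

Both inclusions hold; the sets are equal.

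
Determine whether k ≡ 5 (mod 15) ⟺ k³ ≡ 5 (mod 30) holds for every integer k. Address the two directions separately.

Only the converse holds.

[⇐] The residues r modulo 30 with r³ ≡ 5 (mod 30) are exactly {5}, and each is ≡ 5 (mod 15).

[⇒] This fails: take k = 20. Then 20 ≡ 5 (mod 15), but 20³ = 8000 ≡ 20 (mod 30), not 5.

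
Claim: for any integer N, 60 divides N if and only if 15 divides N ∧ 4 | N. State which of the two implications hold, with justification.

[⇒] If 60 ∣ N, write N = 60q. Since 60 = 4·15, N = 15·(4q), so 15 ∣ N; and since 60 = 15·4, N = 4·(15q), so 4 ∣ N.

[⇐] Suppose 15 ∣ N and 4 ∣ N. Any common multiple of 15 and 4 is a multiple of their lcm; here gcd(15, 4) = 1, so lcm(15, 4) = 15·4 = 60, so 60 ∣ N.

Equivalent; both directions hold.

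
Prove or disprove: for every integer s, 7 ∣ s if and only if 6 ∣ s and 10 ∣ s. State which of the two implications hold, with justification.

(⇒) fails and (⇐) fails.

(→) This fails: take s = 7. Certainly 7 ∣ 7, but 6 ∤ 7.

(←) This fails: take s = 30. Both 6 ∣ 30 and 10 ∣ 30, yet 30 is not a multiple of 7 (since 30 = 4·7 + 2), so 7 ∤ 30.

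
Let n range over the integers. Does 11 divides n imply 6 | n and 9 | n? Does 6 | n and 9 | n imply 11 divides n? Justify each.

Forward direction. This fails: take n = 11. Certainly 11 ∣ 11, but 6 ∤ 11.

Converse. This fails: take n = 18. Both 6 ∣ 18 and 9 ∣ 18, yet 18 is not a multiple of 11 (since 18 = 1·11 + 7), so 11 ∤ 18.

Neither direction holds.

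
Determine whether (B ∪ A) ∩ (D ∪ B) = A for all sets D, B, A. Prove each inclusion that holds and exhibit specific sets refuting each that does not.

(⊆) This inclusion fails. Take D = ∅, B = {1}, A = ∅; then 1 ∈ (B ∪ A) ∩ (D ∪ B) but 1 ∉ A.

(⊇) This inclusion fails. Take D = ∅, B = ∅, A = {1}; then 1 ∈ A but 1 ∉ (B ∪ A) ∩ (D ∪ B).

Both inclusions fail.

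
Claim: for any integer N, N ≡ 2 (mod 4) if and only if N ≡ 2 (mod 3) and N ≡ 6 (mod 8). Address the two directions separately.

Only the converse holds.

Converse. If N ≡ 2 (mod 3) and N ≡ 6 (mod 8), then by the Chinese remainder theorem N ≡ 14 (mod 24). Since 14 ≡ 2 (mod 4) and 4 ∣ 24, we get N ≡ 2 (mod 4).

Forward direction. This fails: N = 2 gives 2 ≡ 2 (mod 4) but 2 ≡ 2 (mod 8), so the conjunction on the right does not hold.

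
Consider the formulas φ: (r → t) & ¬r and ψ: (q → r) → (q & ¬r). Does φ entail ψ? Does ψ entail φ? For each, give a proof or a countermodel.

Only the reverse direction holds.

(→) This fails. Under q = F, r = F, t = F, the left side is true but the right side is false.

(←) Assume the antecedent. If q is true, the antecedent forces (q = T, r = F, t = F) or (q = T, r = F, t = T), and (r → t) & ¬r holds there. If q is false, the antecedent cannot hold. Either way (r → t) & ¬r holds.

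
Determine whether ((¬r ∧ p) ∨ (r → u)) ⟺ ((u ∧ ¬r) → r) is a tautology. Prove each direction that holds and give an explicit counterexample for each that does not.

[⇒] This fails. Under p = F, u = T, r = F, the left side is true but the right side is false.

[⇐] This fails. Under p = F, u = F, r = T, the left side is false but the right side is true.

Neither direction holds.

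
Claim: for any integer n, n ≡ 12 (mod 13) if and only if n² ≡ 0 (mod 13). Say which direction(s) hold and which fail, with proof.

(⇒) fails and (⇐) fails.

(→) This fails: take n = 12. Then 12 ≡ 12 (mod 13), but 12² = 144 ≡ 1 (mod 13), not 0.

(←) This fails: take n = 0. Then 0² = 0 ≡ 0 (mod 13), yet 0 ≡ 0 (mod 13), not 12.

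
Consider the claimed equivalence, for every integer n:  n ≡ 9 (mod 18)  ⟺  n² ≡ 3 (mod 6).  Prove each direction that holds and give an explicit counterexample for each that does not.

The forward direction holds; the converse fails.

(→) Suppose n ≡ 9 (mod 18). Then n² ≡ 9² = 81 (mod 18), and since 6 ∣ 18, also n² ≡ 3 (mod 6).

(←) This fails: take n = 3. Then 3² = 9 ≡ 3 (mod 6), yet 3 ≡ 3 (mod 18), not 9.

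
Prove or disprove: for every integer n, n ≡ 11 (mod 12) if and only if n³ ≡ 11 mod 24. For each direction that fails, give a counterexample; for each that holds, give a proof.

(→) This fails: take n = 23. Then 23 ≡ 11 (mod 12), but 23³ = 12167 ≡ 23 (mod 24), not 11.

(←) Conversely, the residues r modulo 24 with r³ ≡ 11 (mod 24) are exactly {11}, and each is ≡ 11 (mod 12).

The forward direction fails; the converse holds.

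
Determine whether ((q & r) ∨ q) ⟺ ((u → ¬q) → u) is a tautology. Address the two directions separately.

Both directions fail.

(⇒) This fails. Under r = F, q = T, u = F, the left side is true but the right side is false.

(⇐) This fails. Under r = F, q = F, u = T, the left side is false but the right side is true.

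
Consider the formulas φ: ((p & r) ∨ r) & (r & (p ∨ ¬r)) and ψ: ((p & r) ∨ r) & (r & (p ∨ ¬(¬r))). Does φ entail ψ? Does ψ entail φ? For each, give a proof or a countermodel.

Not equivalent: only (⇒) holds.

Converse. This fails. Under r = T, p = F, the left side is false but the right side is true.

Forward direction. Assume the antecedent. If r is true, the consequent reduces to true regardless of the other variables. If r is false, the antecedent cannot hold. Either way the consequent holds.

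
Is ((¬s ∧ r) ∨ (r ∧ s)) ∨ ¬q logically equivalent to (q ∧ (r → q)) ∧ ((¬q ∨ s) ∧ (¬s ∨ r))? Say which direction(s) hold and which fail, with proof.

Not equivalent: only (⇐) holds.

Forward direction. This fails. Under q = F, r = F, s = F, the left side is true but the right side is false.

Converse. Assume the antecedent. If q is true, the antecedent forces (q = T, r = T, s = T), and ((¬s ∧ r) ∨ (r ∧ s)) ∨ ¬q holds there. If q is false, the antecedent cannot hold. Either way ((¬s ∧ r) ∨ (r ∧ s)) ∨ ¬q holds.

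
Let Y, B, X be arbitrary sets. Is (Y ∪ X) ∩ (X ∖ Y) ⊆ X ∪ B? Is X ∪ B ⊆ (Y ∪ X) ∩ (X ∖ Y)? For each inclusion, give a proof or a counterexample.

(⊆) holds; (⊇) fails.

Forward inclusion. Let x ∈ (Y ∪ X) ∩ (X ∖ Y). Then either x ∈ X and x ∉ Y, B; or x ∈ B ∩ X and x ∉ Y. In each case x ∈ X ∪ B, so (Y ∪ X) ∩ (X ∖ Y) ⊆ X ∪ B.

Reverse inclusion. This inclusion fails. Take Y = ∅, B = {1}, X = ∅; then 1 ∈ X ∪ B but 1 ∉ (Y ∪ X) ∩ (X ∖ Y).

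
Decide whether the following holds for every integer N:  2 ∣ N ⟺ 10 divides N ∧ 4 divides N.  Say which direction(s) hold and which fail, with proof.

Forward direction. This fails: take N = 2. Certainly 2 ∣ 2, but 10 ∤ 2.

Converse. Suppose 10 ∣ N and 4 ∣ N. Any common multiple of 10 and 4 is a multiple of their lcm; here lcm(10, 4) = 10·4/gcd(10, 4) = 40/2 = 20, so 20 ∣ N. Since 2 ∣ 20, it follows that 2 ∣ N.

Not equivalent: only (⇐) holds.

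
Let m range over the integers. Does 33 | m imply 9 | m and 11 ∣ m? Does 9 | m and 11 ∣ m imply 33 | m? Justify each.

Forward direction. This fails: take m = 33. Certainly 33 ∣ 33, but 9 ∤ 33.

Converse. Suppose 9 ∣ m and 11 ∣ m. Any common multiple of 9 and 11 is a multiple of their lcm; here gcd(9, 11) = 1, so lcm(9, 11) = 9·11 = 99, so 99 ∣ m. Since 33 ∣ 99, it follows that 33 ∣ m.

Only the reverse direction holds.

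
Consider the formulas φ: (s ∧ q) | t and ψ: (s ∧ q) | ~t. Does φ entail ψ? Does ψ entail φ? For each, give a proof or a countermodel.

(⇒) This fails. Under s = F, q = F, t = T, the left side is true but the right side is false.

(⇐) This fails. Under s = F, q = F, t = F, the left side is false but the right side is true.

Neither implication holds.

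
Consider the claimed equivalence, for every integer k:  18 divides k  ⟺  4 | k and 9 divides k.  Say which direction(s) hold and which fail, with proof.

[⇒] This fails: take k = 18. Certainly 18 ∣ 18, but 4 ∤ 18.

[⇐] Suppose 4 ∣ k and 9 ∣ k. Any common multiple of 4 and 9 is a multiple of their lcm; here gcd(4, 9) = 1, so lcm(4, 9) = 4·9 = 36, so 36 ∣ k. Since 18 ∣ 36, it follows that 18 ∣ k.

Only the reverse direction holds.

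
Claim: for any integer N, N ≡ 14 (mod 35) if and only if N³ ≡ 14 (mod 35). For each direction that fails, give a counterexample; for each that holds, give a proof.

(⇒) Suppose N ≡ 14 (mod 35). Write N = 35j + 14. Then (35j + 14)³ = 42875j³ + 51450j² + 20580j + 2744 = 35(1225j³ + 1470j² + 588j + 78) + 14, so N³ ≡ 14 (mod 35).

(⇐) Conversely, suppose N³ ≡ 14 (mod 35). The only residue r in {0, …, 34} with r³ ≡ 14 (mod 35) is r = 14, so N ≡ 14 (mod 35).

Both directions hold; the statement is true.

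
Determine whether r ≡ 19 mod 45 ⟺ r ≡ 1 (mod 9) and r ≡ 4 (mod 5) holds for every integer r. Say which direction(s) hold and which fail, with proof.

Both directions hold; the statement is true.

[⇐] If r ≡ 1 (mod 9) and r ≡ 4 (mod 5), then by the Chinese remainder theorem r ≡ 19 (mod 45). This is exactly r ≡ 19 (mod 45).

[⇒] Suppose r ≡ 19 (mod 45); write r = 45j + 19. Since 9 ∣ 45, reducing mod 9 gives r ≡ 19 ≡ 1 (mod 9); since 5 ∣ 45, reducing mod 5 gives r ≡ 19 ≡ 4 (mod 5).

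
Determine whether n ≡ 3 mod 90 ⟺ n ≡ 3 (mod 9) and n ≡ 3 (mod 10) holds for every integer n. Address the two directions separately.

Both directions hold.

(⇒) Suppose n ≡ 3 (mod 90); write n = 90j + 3. Since 9 ∣ 90, reducing mod 9 gives n ≡ 3 (mod 9); since 10 ∣ 90, reducing mod 10 gives n ≡ 3 (mod 10).

(⇐) Conversely, if n ≡ 3 (mod 9) and n ≡ 3 (mod 10), then by the Chinese remainder theorem n ≡ 3 (mod 90). This is exactly n ≡ 3 (mod 90).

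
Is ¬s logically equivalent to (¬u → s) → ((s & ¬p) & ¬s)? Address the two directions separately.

(⇒) This fails. Under p = F, s = F, u = T, the left side is true but the right side is false.

(⇐) Assume the antecedent. If p is true, the antecedent forces (p = T, s = F, u = F), and ¬s holds there. If p is false, the antecedent forces (p = F, s = F, u = F), and ¬s holds there. Either way ¬s holds.

(⇒) fails; (⇐) holds.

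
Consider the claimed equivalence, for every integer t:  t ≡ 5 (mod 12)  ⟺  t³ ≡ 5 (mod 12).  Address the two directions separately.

(→) Suppose t ≡ 5 (mod 12). Write t = 12j + 5. Then (12j + 5)³ = 1728j³ + 2160j² + 900j + 125 = 12(144j³ + 180j² + 75j + 10) + 5, so t³ ≡ 5 (mod 12).

(←) For the converse, argue contrapositively. If t ≢ 5 (mod 12), then t is congruent to one of 0, 1, 2, 3, 4, 6, 7, 8, 9, 10, 11 modulo 12, and these give t³ ≡ 0, 1, 8, 3, 4, 0, 7, 8, 9, 4, 11 respectively — never 5.

Both directions hold; the statement is true.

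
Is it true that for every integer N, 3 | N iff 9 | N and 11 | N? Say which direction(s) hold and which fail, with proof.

Not equivalent: only (⇐) holds.

(→) This fails: take N = 3. Certainly 3 ∣ 3, but 9 ∤ 3.

(←) Suppose 9 ∣ N and 11 ∣ N. Any common multiple of 9 and 11 is a multiple of their lcm; here gcd(9, 11) = 1, so lcm(9, 11) = 9·11 = 99, so 99 ∣ N. Since 3 ∣ 99, it follows that 3 ∣ N.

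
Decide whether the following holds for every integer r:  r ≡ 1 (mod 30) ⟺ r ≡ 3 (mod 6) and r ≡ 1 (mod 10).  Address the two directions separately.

Both directions fail.

(⟹) This fails: r = 1 gives 1 ≡ 1 (mod 30) but 1 ≡ 1 (mod 6), so the conjunction on the right does not hold.

(⟸) This fails: r = 21 satisfies both congruences on the right (21 ≡ 3 mod 6 and 21 ≡ 1 mod 10) yet 21 ≡ 21 (mod 30), not 1.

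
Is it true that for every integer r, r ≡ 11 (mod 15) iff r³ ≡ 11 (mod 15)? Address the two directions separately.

Both directions hold.

[⇒] Suppose r ≡ 11 (mod 15). Write r = 15j + 11. Then (15j + 11)³ = 3375j³ + 7425j² + 5445j + 1331 = 15(225j³ + 495j² + 363j + 88) + 11, so r³ ≡ 11 (mod 15).

[⇐] Conversely, suppose r³ ≡ 11 (mod 15). The only residue r in {0, …, 14} with r³ ≡ 11 (mod 15) is r = 11, so r ≡ 11 (mod 15).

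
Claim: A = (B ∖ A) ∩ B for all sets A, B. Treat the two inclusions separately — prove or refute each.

Both inclusions fail.

(⊆) This inclusion fails. Take A = {1}, B = ∅; then 1 ∈ A but 1 ∉ (B ∖ A) ∩ B.

(⊇) This inclusion fails. Take A = ∅, B = {1}; then 1 ∈ (B ∖ A) ∩ B but 1 ∉ A.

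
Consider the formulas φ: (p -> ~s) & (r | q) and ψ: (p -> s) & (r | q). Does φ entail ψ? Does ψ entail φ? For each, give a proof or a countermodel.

Neither implication holds.

[⇒] This fails. Under p = T, s = F, r = T, q = F, the left side is true but the right side is false.

[⇐] This fails. Under p = T, s = T, r = T, q = F, the left side is false but the right side is true.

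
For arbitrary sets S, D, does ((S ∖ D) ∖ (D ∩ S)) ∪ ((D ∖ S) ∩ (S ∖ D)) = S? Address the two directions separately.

(⊆) Let x ∈ ((S ∖ D) ∖ (D ∩ S)) ∪ ((D ∖ S) ∩ (S ∖ D)). Then x ∈ S and x ∉ D, from which x ∈ S.

(⊇) This inclusion fails. Take S = {1}, D = {1}; then 1 ∈ S but 1 ∉ ((S ∖ D) ∖ (D ∩ S)) ∪ ((D ∖ S) ∩ (S ∖ D)).

(⊆) holds; (⊇) fails.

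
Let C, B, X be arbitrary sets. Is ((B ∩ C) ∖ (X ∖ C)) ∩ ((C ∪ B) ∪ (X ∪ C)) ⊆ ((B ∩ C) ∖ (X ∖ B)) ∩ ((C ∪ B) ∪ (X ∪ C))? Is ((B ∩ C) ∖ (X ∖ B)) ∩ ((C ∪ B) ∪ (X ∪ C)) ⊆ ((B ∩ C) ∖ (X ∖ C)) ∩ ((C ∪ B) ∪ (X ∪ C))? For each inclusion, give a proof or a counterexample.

(⟸) Let x ∈ ((B ∩ C) ∖ (X ∖ B)) ∩ ((C ∪ B) ∪ (X ∪ C)). Then either x ∈ C ∩ B and x ∉ X; or x ∈ C ∩ B ∩ X. In each case x ∈ ((B ∩ C) ∖ (X ∖ C)) ∩ ((C ∪ B) ∪ (X ∪ C)), so ((B ∩ C) ∖ (X ∖ B)) ∩ ((C ∪ B) ∪ (X ∪ C)) ⊆ ((B ∩ C) ∖ (X ∖ C)) ∩ ((C ∪ B) ∪ (X ∪ C)).

(⟹) Let x ∈ ((B ∩ C) ∖ (X ∖ C)) ∩ ((C ∪ B) ∪ (X ∪ C)). Then either x ∈ C ∩ B and x ∉ X; or x ∈ C ∩ B ∩ X. In each case x ∈ ((B ∩ C) ∖ (X ∖ B)) ∩ ((C ∪ B) ∪ (X ∪ C)), so ((B ∩ C) ∖ (X ∖ C)) ∩ ((C ∪ B) ∪ (X ∪ C)) ⊆ ((B ∩ C) ∖ (X ∖ B)) ∩ ((C ∪ B) ∪ (X ∪ C)).

The two sets are equal.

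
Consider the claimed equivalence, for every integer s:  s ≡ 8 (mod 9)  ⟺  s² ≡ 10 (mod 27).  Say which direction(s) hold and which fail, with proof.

(⟹) This fails: take s = 17. Then 17 ≡ 8 (mod 9), but 17² = 289 ≡ 19 (mod 27), not 10.

(⟸) This fails: take s = 19. Then 19² = 361 ≡ 10 (mod 27), yet 19 ≡ 1 (mod 9), not 8.

Both directions fail.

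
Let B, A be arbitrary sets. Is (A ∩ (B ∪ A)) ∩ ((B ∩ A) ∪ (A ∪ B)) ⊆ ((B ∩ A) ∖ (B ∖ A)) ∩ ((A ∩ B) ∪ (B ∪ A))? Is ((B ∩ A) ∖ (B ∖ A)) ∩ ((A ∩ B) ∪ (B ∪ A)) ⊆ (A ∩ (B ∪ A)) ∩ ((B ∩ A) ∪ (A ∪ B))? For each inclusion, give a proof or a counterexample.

(⊆) fails; (⊇) holds.

Forward inclusion. This inclusion fails. Take B = ∅, A = {1}; then 1 ∈ (A ∩ (B ∪ A)) ∩ ((B ∩ A) ∪ (A ∪ B)) but 1 ∉ ((B ∩ A) ∖ (B ∖ A)) ∩ ((A ∩ B) ∪ (B ∪ A)).

Reverse inclusion. Let x ∈ ((B ∩ A) ∖ (B ∖ A)) ∩ ((A ∩ B) ∪ (B ∪ A)). Then x ∈ B ∩ A, from which x ∈ (A ∩ (B ∪ A)) ∩ ((B ∩ A) ∪ (A ∪ B)).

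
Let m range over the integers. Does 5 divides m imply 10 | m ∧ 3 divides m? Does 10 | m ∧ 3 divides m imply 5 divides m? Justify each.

Only the converse holds.

[⇒] This fails: take m = 5. Certainly 5 ∣ 5, but 10 ∤ 5.

[⇐] Suppose 10 ∣ m and 3 ∣ m. Any common multiple of 10 and 3 is a multiple of their lcm; here gcd(10, 3) = 1, so lcm(10, 3) = 10·3 = 30, so 30 ∣ m. Since 5 ∣ 30, it follows that 5 ∣ m.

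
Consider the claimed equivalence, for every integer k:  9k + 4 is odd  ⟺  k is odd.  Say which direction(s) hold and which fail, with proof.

Converse. Suppose k is odd; write k = 2j + 1. Then 9k + 4 = 9·(2j + 1) + 4 = 2·9j + 13, which is odd.

Forward direction. Suppose 9k + 4 is odd. Since 9 is odd, 9k and k have the same parity, so 9k + 4 ≡ k + 4 (mod 2). As 4 is even, 9k + 4 is odd exactly when k is odd. Thus k is odd.

Both directions hold; the statement is true.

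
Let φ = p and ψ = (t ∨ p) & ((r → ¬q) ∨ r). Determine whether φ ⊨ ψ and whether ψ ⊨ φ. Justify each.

[⇒] Assume the antecedent. If p is true, (t ∨ p) & ((r → ¬q) ∨ r) reduces to true regardless of the other variables. If p is false, the antecedent cannot hold. Either way (t ∨ p) & ((r → ¬q) ∨ r) holds.

[⇐] This fails. Under p = F, t = T, q = F, r = F, the left side is false but the right side is true.

The forward direction holds; the converse fails.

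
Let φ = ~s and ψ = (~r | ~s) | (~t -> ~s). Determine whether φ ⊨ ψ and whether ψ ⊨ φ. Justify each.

Only the forward direction holds.

(⟹) Assume the antecedent. If s is true, the antecedent cannot hold. If s is false, (~r | ~s) | (~t -> ~s) reduces to true regardless of the other variables. Either way (~r | ~s) | (~t -> ~s) holds.

(⟸) This fails. Under s = T, t = F, r = F, the left side is false but the right side is true.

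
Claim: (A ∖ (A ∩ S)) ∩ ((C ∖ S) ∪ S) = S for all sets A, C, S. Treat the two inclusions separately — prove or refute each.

(⟹) This inclusion fails. Take A = {1}, C = {1}, S = ∅; then 1 ∈ (A ∖ (A ∩ S)) ∩ ((C ∖ S) ∪ S) but 1 ∉ S.

(⟸) This inclusion fails. Take A = ∅, C = ∅, S = {1}; then 1 ∈ S but 1 ∉ (A ∖ (A ∩ S)) ∩ ((C ∖ S) ∪ S).

Neither inclusion holds.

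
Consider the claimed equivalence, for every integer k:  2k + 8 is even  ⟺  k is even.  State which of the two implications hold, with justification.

(→) This fails: take k = 3. Then 2k + 8 = 14, which is even, yet k = 3 is odd, not even.

(←) Suppose k is even. Since 2 is even, 2k is even for every k, so 2k + 8 has the same parity as 8, which is even. Hence 2k + 8 is even.

Only the converse holds.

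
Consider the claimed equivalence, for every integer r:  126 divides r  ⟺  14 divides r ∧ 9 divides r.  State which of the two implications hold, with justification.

Equivalent; both directions hold.

(⟹) If 126 ∣ r, write r = 126q. Since 126 = 9·14, r = 14·(9q), so 14 ∣ r; and since 126 = 14·9, r = 9·(14q), so 9 ∣ r.

(⟸) Suppose 14 ∣ r and 9 ∣ r. Any common multiple of 14 and 9 is a multiple of their lcm; here gcd(14, 9) = 1, so lcm(14, 9) = 14·9 = 126, so 126 ∣ r.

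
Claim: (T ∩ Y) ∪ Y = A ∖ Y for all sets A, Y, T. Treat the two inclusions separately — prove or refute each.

Both inclusions fail.

Forward inclusion. This inclusion fails. Take A = ∅, Y = {1}, T = ∅; then 1 ∈ (T ∩ Y) ∪ Y but 1 ∉ A ∖ Y.

Reverse inclusion. This inclusion fails. Take A = {1}, Y = ∅, T = ∅; then 1 ∈ A ∖ Y but 1 ∉ (T ∩ Y) ∪ Y.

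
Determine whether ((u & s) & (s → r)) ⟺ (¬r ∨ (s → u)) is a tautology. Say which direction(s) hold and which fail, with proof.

Only the forward implication holds.

(→) Assume the antecedent. If r is true, the antecedent forces (r = T, u = T, s = T), and ¬r ∨ (s → u) holds there. If r is false, the antecedent cannot hold. Either way ¬r ∨ (s → u) holds.

(←) This fails. Under r = F, u = F, s = F, the left side is false but the right side is true.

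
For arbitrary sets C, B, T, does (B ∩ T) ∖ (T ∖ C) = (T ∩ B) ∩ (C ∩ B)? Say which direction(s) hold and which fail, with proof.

(⊆) Let x ∈ (B ∩ T) ∖ (T ∖ C). Then x ∈ C ∩ B ∩ T, from which x ∈ (T ∩ B) ∩ (C ∩ B).

(⊇) Let x ∈ (T ∩ B) ∩ (C ∩ B). Then x ∈ C ∩ B ∩ T, from which x ∈ (B ∩ T) ∖ (T ∖ C).

Both inclusions hold; the sets are equal.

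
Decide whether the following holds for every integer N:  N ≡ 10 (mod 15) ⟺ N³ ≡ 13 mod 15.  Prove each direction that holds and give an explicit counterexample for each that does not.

(⇒) fails and (⇐) fails.

(→) This fails: take N = 10. Then 10 ≡ 10 (mod 15), but 10³ = 1000 ≡ 10 (mod 15), not 13.

(←) This fails: take N = 7. Then 7³ = 343 ≡ 13 (mod 15), yet 7 ≡ 7 (mod 15), not 10.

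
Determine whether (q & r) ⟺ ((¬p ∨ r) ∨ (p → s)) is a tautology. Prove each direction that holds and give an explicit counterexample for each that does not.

(←) This fails. Under r = F, p = F, s = F, q = F, the left side is false but the right side is true.

(→) Assume the antecedent. If r is true, (¬p ∨ r) ∨ (p → s) reduces to true regardless of the other variables. If r is false, the antecedent cannot hold. Either way (¬p ∨ r) ∨ (p → s) holds.

Only the forward implication holds.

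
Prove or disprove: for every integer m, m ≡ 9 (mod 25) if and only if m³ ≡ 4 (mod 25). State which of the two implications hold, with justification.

(→) Suppose m ≡ 9 (mod 25). Write m = 25j + 9. Then (25j + 9)³ = 15625j³ + 16875j² + 6075j + 729 = 25(625j³ + 675j² + 243j + 29) + 4, so m³ ≡ 4 (mod 25).

(←) Conversely, suppose m³ ≡ 4 (mod 25). The only residue r in {0, …, 24} with r³ ≡ 4 (mod 25) is r = 9, so m ≡ 9 (mod 25).

Both directions hold.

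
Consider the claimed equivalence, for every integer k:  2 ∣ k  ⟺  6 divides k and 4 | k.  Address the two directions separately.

Forward direction. This fails: take k = 2. Certainly 2 ∣ 2, but 6 ∤ 2.

Converse. Suppose 6 ∣ k and 4 ∣ k. Any common multiple of 6 and 4 is a multiple of their lcm; here lcm(6, 4) = 6·4/gcd(6, 4) = 24/2 = 12, so 12 ∣ k. Since 2 ∣ 12, it follows that 2 ∣ k.

Only the reverse direction holds.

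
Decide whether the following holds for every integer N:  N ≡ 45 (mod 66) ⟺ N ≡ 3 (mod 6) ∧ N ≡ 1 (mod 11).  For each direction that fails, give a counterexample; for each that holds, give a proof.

Equivalent; both directions hold.

(←) If N ≡ 3 (mod 6) and N ≡ 1 (mod 11), then by the Chinese remainder theorem N ≡ 45 (mod 66). This is exactly N ≡ 45 (mod 66).

(→) Suppose N ≡ 45 (mod 66); write N = 66j + 45. Since 6 ∣ 66, reducing mod 6 gives N ≡ 45 ≡ 3 (mod 6); since 11 ∣ 66, reducing mod 11 gives N ≡ 45 ≡ 1 (mod 11).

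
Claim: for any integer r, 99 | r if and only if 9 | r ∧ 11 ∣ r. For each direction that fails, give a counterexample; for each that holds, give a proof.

The biconditional holds.

[⇒] If 99 ∣ r, write r = 99q. Since 99 = 11·9, r = 9·(11q), so 9 ∣ r; and since 99 = 9·11, r = 11·(9q), so 11 ∣ r.

[⇐] Suppose 9 ∣ r and 11 ∣ r. Any common multiple of 9 and 11 is a multiple of their lcm; here gcd(9, 11) = 1, so lcm(9, 11) = 9·11 = 99, so 99 ∣ r.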